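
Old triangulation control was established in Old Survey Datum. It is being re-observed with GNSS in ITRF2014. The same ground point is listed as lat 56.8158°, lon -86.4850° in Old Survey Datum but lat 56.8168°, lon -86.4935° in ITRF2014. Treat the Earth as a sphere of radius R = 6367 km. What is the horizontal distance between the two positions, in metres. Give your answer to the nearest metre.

529 m

Δφ = 56.8168° − 56.8158° = +0.0010°; Δλ = -86.4935° − -86.4850° = -0.0085°.
1° along a meridian = πR/180 = 111125 m.
ΔN = Δφ × 111125 = 111.1 m; ΔE = Δλ × 111125 × cos(56.8158°) = -0.0085 × 111125 × 0.547332 = -517.0 m.
Distance = √(ΔE² + ΔN²) = √((-517.0)² + 111.1²) = 528.8 m.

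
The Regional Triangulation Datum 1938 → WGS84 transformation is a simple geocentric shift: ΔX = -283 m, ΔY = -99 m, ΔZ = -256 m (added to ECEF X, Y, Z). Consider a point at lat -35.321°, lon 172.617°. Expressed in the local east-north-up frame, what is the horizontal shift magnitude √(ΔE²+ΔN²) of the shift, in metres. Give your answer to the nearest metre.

At φ = -35.321°, λ = 172.617°: sin φ = -0.578157, cos φ = 0.815926, sin λ = 0.128501, cos λ = -0.991709.
ΔE = −sin λ·ΔX + cos λ·ΔY = −(0.128501)·(-283) + (-0.991709)·(-99) = 134.55 m.
ΔN = −sin φ cos λ·ΔX − sin φ sin λ·ΔY + cos φ·ΔZ = −(-0.578157)(-0.991709)(-283) − (-0.578157)(0.128501)(-99) + (0.815926)(-256) = -53.97 m.
Horizontal magnitude = √(ΔE² + ΔN²) = √(134.55² + (-53.97)²) = 144.97 m.

145 m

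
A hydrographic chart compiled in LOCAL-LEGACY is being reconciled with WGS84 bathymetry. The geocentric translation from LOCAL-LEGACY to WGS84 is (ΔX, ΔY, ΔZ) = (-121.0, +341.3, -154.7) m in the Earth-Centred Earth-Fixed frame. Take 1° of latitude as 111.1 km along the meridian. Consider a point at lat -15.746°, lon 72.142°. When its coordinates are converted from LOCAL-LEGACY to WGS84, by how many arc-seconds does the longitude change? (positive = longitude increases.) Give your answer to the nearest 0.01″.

sin φ = -0.271373, cos φ = 0.962474, sin λ = 0.951819, cos λ = 0.306659.
East component: ΔE = −sin λ·ΔX + cos λ·ΔY = −(0.951819)(-121.0) + (0.306659)(341.3) = 219.83 m.
1° of latitude spans 111100 m; at latitude φ, 1° of longitude spans that × cos φ = 106930.9 m, so Δλ = 219.83 / 106930.9 × 3600 = 7.401″.

Δλ = 7.40″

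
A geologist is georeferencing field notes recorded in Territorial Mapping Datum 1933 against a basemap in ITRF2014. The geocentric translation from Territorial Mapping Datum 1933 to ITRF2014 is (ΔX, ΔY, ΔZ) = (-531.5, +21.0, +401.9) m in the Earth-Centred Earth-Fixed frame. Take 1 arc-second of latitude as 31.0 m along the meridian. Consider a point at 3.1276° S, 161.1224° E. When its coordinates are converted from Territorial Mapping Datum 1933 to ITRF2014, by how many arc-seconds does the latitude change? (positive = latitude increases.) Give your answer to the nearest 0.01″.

Δφ = 13.84″

sin φ = -0.054560, cos φ = 0.998511, sin λ = 0.323548, cos λ = -0.946212.
North component: ΔN = −sin φ cos λ·ΔX − sin φ sin λ·ΔY + cos φ·ΔZ = −(-0.054560)(-0.946212)(-531.5) − (-0.054560)(0.323548)(21.0) + (0.998511)(401.9) = 429.11 m.
1° of latitude spans 3600 × 31.00 = 111600 m, so Δφ = 429.11 / 111600 × 3600 = 13.842″.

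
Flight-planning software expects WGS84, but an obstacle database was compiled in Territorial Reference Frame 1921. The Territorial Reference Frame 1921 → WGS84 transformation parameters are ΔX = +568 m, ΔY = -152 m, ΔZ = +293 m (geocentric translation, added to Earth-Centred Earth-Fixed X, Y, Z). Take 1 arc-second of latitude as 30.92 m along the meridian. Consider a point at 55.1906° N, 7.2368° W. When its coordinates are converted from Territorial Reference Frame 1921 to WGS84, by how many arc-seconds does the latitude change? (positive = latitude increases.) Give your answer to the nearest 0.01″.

sin φ = 0.821056, cos φ = 0.570848, sin λ = -0.125970, cos λ = 0.992034.
North component: ΔN = −sin φ cos λ·ΔX − sin φ sin λ·ΔY + cos φ·ΔZ = −(0.821056)(0.992034)(568) − (0.821056)(-0.125970)(-152) + (0.570848)(293) = -311.11 m.
1° of latitude spans 3600 × 30.92 = 111312 m, so Δφ = -311.11 / 111312 × 3600 = -10.062″.

Δφ = -10.06″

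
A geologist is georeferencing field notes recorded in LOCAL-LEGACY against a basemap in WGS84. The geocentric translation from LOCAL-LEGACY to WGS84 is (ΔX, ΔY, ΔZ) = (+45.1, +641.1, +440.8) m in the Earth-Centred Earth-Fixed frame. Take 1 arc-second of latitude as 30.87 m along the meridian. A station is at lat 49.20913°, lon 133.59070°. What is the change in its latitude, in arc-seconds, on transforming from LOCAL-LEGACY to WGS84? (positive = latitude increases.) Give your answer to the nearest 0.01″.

sin φ = 0.757099, cos φ = 0.653300, sin λ = 0.724284, cos λ = -0.689502.
North component: ΔN = −sin φ cos λ·ΔX − sin φ sin λ·ΔY + cos φ·ΔZ = −(0.757099)(-0.689502)(45.1) − (0.757099)(0.724284)(641.1) + (0.653300)(440.8) = -40.03 m.
1° of latitude spans 3600 × 30.87 = 111132 m, so Δφ = -40.03 / 111132 × 3600 = -1.297″.

Δφ = -1.30″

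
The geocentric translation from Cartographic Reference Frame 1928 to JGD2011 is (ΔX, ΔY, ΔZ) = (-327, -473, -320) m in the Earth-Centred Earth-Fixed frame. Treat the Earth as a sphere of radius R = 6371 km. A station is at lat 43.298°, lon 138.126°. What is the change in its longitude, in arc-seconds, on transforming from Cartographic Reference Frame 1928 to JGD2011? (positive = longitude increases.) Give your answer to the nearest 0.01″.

Δλ = 25.38″

sin φ = 0.685793, cos φ = 0.727797, sin λ = 0.667495, cos λ = -0.744615.
East component: ΔE = −sin λ·ΔX + cos λ·ΔY = −(0.667495)(-327) + (-0.744615)(-473) = 570.47 m.
1° of latitude spans πR/180 = 111195 m; at latitude φ, 1° of longitude spans that × cos φ = 80927.3 m, so Δλ = 570.47 / 80927.3 × 3600 = 25.377″.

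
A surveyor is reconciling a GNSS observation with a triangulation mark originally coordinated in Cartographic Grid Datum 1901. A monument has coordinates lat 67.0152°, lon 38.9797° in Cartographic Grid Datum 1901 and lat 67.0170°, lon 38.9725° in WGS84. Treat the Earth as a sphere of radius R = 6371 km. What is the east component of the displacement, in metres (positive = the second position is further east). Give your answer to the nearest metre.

Δφ = 67.0170° − 67.0152° = +0.0018°; Δλ = 38.9725° − 38.9797° = -0.0072°.
1° along a meridian = πR/180 = 111195 m.
ΔN = Δφ × 111195 = 200.2 m; ΔE = Δλ × 111195 × cos(67.0152°) = -0.0072 × 111195 × 0.390487 = -312.6 m.

ΔE = -313 m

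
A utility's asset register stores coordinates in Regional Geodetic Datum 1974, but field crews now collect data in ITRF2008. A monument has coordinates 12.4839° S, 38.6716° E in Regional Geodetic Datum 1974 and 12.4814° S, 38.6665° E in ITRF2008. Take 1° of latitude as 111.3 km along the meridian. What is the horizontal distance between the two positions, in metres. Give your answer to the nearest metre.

620 m

Δφ = -12.4814° − -12.4839° = +0.0025°; Δλ = 38.6665° − 38.6716° = -0.0051°.
ΔN = Δφ × 111300 = 278.2 m; ΔE = Δλ × 111300 × cos(-12.4839°) = -0.0051 × 111300 × 0.976357 = -554.2 m.
Distance = √(ΔE² + ΔN²) = √((-554.2)² + 278.2²) = 620.1 m.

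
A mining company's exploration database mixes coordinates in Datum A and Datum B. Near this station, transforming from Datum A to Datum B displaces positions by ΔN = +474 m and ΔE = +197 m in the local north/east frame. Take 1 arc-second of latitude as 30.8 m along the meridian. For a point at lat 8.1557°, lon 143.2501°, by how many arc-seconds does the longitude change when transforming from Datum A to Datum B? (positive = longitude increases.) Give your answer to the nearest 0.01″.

At latitude 8.1557°, cos φ = 0.989886.
1″ of longitude at this latitude = 30.80 × cos φ = 30.4885 m, so Δλ = 197.0 / 30.4885 = 6.461″.

Δλ = 6.46″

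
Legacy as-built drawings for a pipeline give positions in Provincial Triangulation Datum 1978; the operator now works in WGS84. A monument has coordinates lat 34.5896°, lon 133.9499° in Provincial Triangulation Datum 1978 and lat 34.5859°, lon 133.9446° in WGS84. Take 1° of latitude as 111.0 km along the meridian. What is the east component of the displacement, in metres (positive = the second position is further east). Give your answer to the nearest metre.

ΔE = -484 m

Δφ = 34.5859° − 34.5896° = -0.0037°; Δλ = 133.9446° − 133.9499° = -0.0053°.
ΔN = Δφ × 111000 = -410.7 m; ΔE = Δλ × 111000 × cos(34.5896°) = -0.0053 × 111000 × 0.823239 = -484.3 m.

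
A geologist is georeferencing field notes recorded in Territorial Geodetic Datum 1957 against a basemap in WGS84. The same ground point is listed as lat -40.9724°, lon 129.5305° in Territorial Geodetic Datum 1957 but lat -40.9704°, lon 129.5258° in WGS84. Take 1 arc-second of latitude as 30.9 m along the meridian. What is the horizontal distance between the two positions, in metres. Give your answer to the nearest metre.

453 m

Δφ = -40.9704° − -40.9724° = +0.0020°; Δλ = 129.5258° − 129.5305° = -0.0047°.
1° of latitude = 3600 × 30.90 = 111240 m.
ΔN = Δφ × 111240 = 222.5 m; ΔE = Δλ × 111240 × cos(-40.9724°) = -0.0047 × 111240 × 0.755026 = -394.7 m.
Distance = √(ΔE² + ΔN²) = √((-394.7)² + 222.5²) = 453.1 m.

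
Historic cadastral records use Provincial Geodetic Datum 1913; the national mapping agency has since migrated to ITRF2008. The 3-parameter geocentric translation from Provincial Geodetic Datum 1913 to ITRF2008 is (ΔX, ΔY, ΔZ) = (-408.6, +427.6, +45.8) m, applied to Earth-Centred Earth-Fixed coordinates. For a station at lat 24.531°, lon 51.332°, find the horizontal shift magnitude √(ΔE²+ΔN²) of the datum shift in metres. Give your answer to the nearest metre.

586 m

The local east axis at (φ, λ) is (−sin λ, cos λ, 0), so ΔE = −sin(51.332°)·(-408.6) + cos(51.332°)·427.6 = 586.19 m.
The local north axis is (−sin φ cos λ, −sin φ sin λ, cos φ), giving ΔN = 105.995 − 138.614 + 41.666 = 9.05 m.
Horizontal magnitude = √(ΔE² + ΔN²) = √(586.19² + 9.05²) = 586.26 m.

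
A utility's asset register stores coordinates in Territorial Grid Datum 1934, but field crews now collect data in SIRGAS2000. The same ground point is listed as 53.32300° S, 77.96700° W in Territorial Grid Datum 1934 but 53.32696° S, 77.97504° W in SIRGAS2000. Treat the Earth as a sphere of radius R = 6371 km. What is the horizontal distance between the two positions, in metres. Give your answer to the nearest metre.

692 m

Δφ = -53.32696° − -53.32300° = -0.00396°; Δλ = -77.97504° − -77.96700° = -0.00804°.
1° along a meridian = πR/180 = 111195 m.
ΔN = Δφ × 111195 = -440.3 m; ΔE = Δλ × 111195 × cos(-53.32300°) = -0.00804 × 111195 × 0.597303 = -534.0 m.
Distance = √(ΔE² + ΔN²) = √((-534.0)² + (-440.3)²) = 692.1 m.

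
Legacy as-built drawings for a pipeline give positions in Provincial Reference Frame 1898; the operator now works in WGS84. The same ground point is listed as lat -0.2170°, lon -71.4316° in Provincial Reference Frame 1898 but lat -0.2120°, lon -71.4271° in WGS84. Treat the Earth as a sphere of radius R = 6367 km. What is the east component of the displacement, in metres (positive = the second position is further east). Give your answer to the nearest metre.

ΔE = 500 m

Δφ = -0.2120° − -0.2170° = +0.0050°; Δλ = -71.4271° − -71.4316° = +0.0045°.
1° along a meridian = πR/180 = 111125 m.
ΔN = Δφ × 111125 = 555.6 m; ΔE = Δλ × 111125 × cos(-0.2170°) = +0.0045 × 111125 × 0.999993 = 500.1 m.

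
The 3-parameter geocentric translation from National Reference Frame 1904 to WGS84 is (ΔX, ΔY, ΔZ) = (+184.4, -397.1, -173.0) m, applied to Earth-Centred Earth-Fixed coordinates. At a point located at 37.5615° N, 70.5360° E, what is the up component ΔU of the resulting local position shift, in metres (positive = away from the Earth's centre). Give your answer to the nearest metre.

ΔU = -354 m

At φ = 37.5615°, λ = 70.5360°: sin φ = 0.609613, cos φ = 0.792699, sin λ = 0.942851, cos λ = 0.333215.
ΔU = cos φ cos λ·ΔX + cos φ sin λ·ΔY + sin φ·ΔZ = (0.792699)(0.333215)(184.4) + (0.792699)(0.942851)(-397.1) + (0.609613)(-173.0) = -353.55 m.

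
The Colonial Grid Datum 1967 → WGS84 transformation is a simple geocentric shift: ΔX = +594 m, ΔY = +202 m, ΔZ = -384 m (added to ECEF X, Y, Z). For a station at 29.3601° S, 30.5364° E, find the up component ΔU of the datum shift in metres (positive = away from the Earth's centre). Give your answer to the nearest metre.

At φ = -29.3601°, λ = 30.5364°: sin φ = -0.490297, cos φ = 0.871555, sin λ = 0.508086, cos λ = 0.861307.
ΔU = cos φ cos λ·ΔX + cos φ sin λ·ΔY + sin φ·ΔZ = (0.871555)(0.861307)(594) + (0.871555)(0.508086)(202) + (-0.490297)(-384) = 723.63 m.

ΔU = 724 m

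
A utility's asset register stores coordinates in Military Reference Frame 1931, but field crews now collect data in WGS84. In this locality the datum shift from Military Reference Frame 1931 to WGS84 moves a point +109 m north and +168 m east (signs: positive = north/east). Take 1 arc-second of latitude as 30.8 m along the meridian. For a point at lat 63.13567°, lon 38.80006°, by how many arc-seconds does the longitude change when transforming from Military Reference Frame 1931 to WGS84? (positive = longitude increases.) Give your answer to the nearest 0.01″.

At latitude 63.13567°, cos φ = 0.451879.
1″ of longitude at this latitude = 30.80 × cos φ = 13.9179 m, so Δλ = 168.0 / 13.9179 = 12.071″.

Δλ = 12.07″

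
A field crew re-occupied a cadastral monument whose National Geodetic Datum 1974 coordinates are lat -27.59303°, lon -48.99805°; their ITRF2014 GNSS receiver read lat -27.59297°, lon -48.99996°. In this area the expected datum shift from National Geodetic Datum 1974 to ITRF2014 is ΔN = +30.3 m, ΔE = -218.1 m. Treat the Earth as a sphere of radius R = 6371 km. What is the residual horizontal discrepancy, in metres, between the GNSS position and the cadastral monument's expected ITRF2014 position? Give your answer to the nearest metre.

38 m

Observed coordinate differences: Δφ = +0.00006°, Δλ = -0.00191°.
Converting to metres (1° lat = 111195 m, cos φ = 0.886260): observed ΔN = 6.7 m, observed ΔE = -188.2 m.
Subtracting the expected shift leaves a residual of 6.7 − (30.3) = -23.6 m north and -188.2 − (-218.1) = 29.9 m east.
Residual distance = √((-23.6)² + 29.9²) = 38.1 m.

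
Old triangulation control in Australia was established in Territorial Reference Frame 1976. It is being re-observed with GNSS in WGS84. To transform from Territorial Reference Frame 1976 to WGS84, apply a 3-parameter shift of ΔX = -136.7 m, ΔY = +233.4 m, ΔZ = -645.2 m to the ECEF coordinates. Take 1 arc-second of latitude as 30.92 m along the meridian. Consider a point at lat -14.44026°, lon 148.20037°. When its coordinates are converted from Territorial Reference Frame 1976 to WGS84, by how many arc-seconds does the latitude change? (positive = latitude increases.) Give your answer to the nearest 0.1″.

sin φ = -0.249370, cos φ = 0.968408, sin λ = 0.526950, cos λ = -0.849896.
North component: ΔN = −sin φ cos λ·ΔX − sin φ sin λ·ΔY + cos φ·ΔZ = −(-0.249370)(-0.849896)(-136.7) − (-0.249370)(0.526950)(233.4) + (0.968408)(-645.2) = -565.17 m.
1° of latitude spans 3600 × 30.92 = 111312 m, so Δφ = -565.17 / 111312 × 3600 = -18.279″.

Δφ = -18.3″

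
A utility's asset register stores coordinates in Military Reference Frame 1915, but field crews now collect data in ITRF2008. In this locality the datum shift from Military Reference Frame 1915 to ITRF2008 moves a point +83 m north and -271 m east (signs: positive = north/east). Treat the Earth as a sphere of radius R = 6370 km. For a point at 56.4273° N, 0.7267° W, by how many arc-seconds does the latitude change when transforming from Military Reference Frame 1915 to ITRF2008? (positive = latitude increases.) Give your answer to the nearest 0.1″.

On a sphere of radius R, 1 rad of latitude = R, so Δφ = ΔN / R = 83.0 / 6370000 = 1.3030e-05 rad = 2.688″.

Δφ = 2.7″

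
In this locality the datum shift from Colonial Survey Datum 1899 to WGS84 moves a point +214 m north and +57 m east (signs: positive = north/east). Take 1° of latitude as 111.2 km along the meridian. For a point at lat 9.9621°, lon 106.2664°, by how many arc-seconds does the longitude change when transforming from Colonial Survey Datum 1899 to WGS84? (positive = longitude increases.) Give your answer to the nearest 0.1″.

At latitude 9.9621°, cos φ = 0.984922.
1° of longitude at this latitude = 111.2 × cos φ = 109.52 km, so Δλ = 57.0 / 109523.4 = 0.0005204° = 1.874″.

Δλ = 1.9″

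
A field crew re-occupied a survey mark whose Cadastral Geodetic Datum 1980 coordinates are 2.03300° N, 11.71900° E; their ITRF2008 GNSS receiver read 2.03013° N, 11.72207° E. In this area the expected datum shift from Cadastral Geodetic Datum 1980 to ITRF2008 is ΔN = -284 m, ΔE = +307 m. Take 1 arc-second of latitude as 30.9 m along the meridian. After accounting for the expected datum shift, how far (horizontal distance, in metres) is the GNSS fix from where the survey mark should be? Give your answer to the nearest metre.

49 m

Observed coordinate differences: Δφ = -0.00287°, Δλ = +0.00307°.
Converting to metres (1° lat = 111240 m, cos φ = 0.999371): observed ΔN = -319.3 m, observed ΔE = 341.3 m.
Subtracting the expected shift leaves a residual of -319.3 − (-284) = -35.3 m north and 341.3 − (307) = 34.3 m east.
Residual distance = √((-35.3)² + 34.3²) = 49.2 m.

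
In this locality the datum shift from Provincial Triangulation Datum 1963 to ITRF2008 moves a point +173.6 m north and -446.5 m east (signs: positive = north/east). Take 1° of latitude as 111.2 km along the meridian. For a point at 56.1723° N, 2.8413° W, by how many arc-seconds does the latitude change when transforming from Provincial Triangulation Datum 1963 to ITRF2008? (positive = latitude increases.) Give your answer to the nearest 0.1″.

Δφ = 5.6″

1° of latitude = 111.2 km, so Δφ = 173.6 / 111200 = 0.0015612° = 5.620″.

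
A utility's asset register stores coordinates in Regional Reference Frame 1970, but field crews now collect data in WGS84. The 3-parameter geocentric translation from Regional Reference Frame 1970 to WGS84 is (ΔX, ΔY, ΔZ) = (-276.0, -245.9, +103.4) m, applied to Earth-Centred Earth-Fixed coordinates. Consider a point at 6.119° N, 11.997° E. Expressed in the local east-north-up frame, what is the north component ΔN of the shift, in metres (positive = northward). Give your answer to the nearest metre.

The local north axis is (−sin φ cos λ, −sin φ sin λ, cos φ), giving ΔN = 28.777 + 5.448 + 102.811 = 137.04 m.

ΔN = 137 m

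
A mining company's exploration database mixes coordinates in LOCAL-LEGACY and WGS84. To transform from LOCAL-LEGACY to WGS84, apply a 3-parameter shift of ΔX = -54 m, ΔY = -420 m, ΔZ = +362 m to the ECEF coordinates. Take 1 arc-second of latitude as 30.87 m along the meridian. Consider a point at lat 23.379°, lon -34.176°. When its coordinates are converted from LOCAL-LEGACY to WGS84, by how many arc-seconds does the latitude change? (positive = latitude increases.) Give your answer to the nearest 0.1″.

sin φ = 0.396811, cos φ = 0.917900, sin λ = -0.561737, cos λ = 0.827316.
North component: ΔN = −sin φ cos λ·ΔX − sin φ sin λ·ΔY + cos φ·ΔZ = −(0.396811)(0.827316)(-54) − (0.396811)(-0.561737)(-420) + (0.917900)(362) = 256.39 m.
1° of latitude spans 3600 × 30.87 = 111132 m, so Δφ = 256.39 / 111132 × 3600 = 8.305″.

Δφ = 8.3″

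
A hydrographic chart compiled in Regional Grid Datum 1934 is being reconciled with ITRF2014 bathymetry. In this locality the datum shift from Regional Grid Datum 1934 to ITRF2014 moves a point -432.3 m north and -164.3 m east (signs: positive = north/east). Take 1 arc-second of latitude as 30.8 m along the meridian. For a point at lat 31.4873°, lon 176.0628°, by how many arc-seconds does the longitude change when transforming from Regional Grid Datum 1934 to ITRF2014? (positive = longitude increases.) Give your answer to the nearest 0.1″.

At latitude 31.4873°, cos φ = 0.852756.
1″ of longitude at this latitude = 30.80 × cos φ = 26.2649 m, so Δλ = -164.3 / 26.2649 = -6.256″.

Δλ = -6.3″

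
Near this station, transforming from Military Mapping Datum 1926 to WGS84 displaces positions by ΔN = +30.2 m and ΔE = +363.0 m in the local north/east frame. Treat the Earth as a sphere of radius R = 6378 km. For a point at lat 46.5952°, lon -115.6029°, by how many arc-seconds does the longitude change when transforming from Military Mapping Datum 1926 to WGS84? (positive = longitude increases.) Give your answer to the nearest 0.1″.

Δλ = 17.1″

At latitude 46.5952°, cos φ = 0.687148.
One radian of longitude at latitude φ spans R cos φ, so Δλ = ΔE / (R cos φ) = 363.0 / (6378000 × 0.687148) = 8.2827e-05 rad = 17.084″.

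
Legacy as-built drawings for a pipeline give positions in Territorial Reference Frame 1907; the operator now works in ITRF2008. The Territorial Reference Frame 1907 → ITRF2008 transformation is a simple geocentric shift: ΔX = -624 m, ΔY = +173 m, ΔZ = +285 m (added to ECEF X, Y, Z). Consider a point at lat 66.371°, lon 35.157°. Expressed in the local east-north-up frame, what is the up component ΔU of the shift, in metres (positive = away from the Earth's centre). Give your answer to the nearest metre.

ΔU = 97 m

At φ = 66.371°, λ = 35.157°: sin φ = 0.916160, cos φ = 0.400813, sin λ = 0.575819, cos λ = 0.817577.
ΔU = cos φ cos λ·ΔX + cos φ sin λ·ΔY + sin φ·ΔZ = (0.400813)(0.817577)(-624) + (0.400813)(0.575819)(173) + (0.916160)(285) = 96.55 m.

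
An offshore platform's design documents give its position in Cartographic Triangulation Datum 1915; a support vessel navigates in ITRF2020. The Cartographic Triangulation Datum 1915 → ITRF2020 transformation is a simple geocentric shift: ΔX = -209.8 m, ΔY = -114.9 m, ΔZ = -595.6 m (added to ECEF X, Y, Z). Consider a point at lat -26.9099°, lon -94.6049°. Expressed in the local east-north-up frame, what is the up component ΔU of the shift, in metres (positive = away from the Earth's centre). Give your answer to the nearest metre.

The local up (radial) axis is (cos φ cos λ, cos φ sin λ, sin φ), giving ΔU = 15.020 + 102.128 + 269.562 = 386.71 m.

ΔU = 387 m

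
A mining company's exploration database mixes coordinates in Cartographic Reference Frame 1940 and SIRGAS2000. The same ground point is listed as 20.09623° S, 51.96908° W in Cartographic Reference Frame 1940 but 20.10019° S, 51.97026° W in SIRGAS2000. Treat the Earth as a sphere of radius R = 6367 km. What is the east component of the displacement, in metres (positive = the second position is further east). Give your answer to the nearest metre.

ΔE = -123 m

Δφ = -20.10019° − -20.09623° = -0.00396°; Δλ = -51.97026° − -51.96908° = -0.00118°.
1° along a meridian = πR/180 = 111125 m.
ΔN = Δφ × 111125 = -440.1 m; ΔE = Δλ × 111125 × cos(-20.09623°) = -0.00118 × 111125 × 0.939117 = -123.1 m.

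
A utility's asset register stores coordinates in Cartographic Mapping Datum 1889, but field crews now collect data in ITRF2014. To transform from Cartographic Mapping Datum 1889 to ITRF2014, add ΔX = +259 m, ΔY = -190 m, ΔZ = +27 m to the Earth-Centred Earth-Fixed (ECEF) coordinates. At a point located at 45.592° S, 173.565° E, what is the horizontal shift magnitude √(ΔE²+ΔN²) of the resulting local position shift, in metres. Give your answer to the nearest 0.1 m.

240.8 m

At φ = -45.592°, λ = 173.565°: sin φ = -0.714375, cos φ = 0.699763, sin λ = 0.112076, cos λ = -0.993700.
ΔE = −sin λ·ΔX + cos λ·ΔY = −(0.112076)·(259) + (-0.993700)·(-190) = 159.78 m.
ΔN = −sin φ cos λ·ΔX − sin φ sin λ·ΔY + cos φ·ΔZ = −(-0.714375)(-0.993700)(259) − (-0.714375)(0.112076)(-190) + (0.699763)(27) = -180.18 m.
Horizontal magnitude = √(ΔE² + ΔN²) = √(159.78² + (-180.18)²) = 240.81 m.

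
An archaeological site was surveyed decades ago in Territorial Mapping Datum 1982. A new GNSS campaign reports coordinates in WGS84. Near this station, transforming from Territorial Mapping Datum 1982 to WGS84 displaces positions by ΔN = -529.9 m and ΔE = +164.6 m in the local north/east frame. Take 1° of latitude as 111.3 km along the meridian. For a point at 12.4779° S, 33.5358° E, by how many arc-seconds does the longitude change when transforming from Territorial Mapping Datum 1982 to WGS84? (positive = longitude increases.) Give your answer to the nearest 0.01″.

Δλ = 5.45″

At latitude -12.4779°, cos φ = 0.976379.
1° of longitude at this latitude = 111.3 × cos φ = 108.67 km, so Δλ = 164.6 / 108671.0 = 0.0015147° = 5.453″.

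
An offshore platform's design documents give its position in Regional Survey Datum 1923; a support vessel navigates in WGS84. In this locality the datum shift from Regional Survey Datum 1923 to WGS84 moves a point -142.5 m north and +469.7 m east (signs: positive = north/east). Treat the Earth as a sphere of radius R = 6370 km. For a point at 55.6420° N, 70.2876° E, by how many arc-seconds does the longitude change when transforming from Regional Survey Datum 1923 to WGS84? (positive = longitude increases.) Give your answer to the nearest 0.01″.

Δλ = 26.95″

At latitude 55.6420°, cos φ = 0.564362.
One radian of longitude at latitude φ spans R cos φ, so Δλ = ΔE / (R cos φ) = 469.7 / (6370000 × 0.564362) = 1.3065e-04 rad = 26.949″.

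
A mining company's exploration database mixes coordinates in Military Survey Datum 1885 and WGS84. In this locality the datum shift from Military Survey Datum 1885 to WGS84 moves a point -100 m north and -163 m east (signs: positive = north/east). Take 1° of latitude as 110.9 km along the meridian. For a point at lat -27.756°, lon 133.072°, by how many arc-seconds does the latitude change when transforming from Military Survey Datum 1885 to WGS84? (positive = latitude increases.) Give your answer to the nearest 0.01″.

Δφ = -3.25″

1° of latitude = 110.9 km, so Δφ = -100.0 / 110900 = -0.0009017° = -3.246″.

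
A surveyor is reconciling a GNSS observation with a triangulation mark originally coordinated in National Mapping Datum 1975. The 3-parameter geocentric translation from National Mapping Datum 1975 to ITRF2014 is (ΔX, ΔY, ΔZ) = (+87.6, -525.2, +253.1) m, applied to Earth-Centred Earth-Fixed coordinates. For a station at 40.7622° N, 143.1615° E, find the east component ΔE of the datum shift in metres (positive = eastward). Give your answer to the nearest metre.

The local east axis at (φ, λ) is (−sin λ, cos λ, 0), so ΔE = −sin(143.1615°)·87.6 + cos(143.1615°)·(-525.2) = 367.81 m.

ΔE = 368 m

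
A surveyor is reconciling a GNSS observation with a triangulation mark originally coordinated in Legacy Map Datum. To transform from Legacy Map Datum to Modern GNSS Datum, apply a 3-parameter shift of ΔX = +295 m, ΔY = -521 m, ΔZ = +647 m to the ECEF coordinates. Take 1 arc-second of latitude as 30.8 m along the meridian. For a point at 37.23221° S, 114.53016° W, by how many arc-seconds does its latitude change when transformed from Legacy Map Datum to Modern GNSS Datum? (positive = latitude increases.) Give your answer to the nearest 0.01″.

Δφ = 23.63″

sin φ = -0.605047, cos φ = 0.796190, sin λ = -0.909743, cos λ = -0.415172.
North component: ΔN = −sin φ cos λ·ΔX − sin φ sin λ·ΔY + cos φ·ΔZ = −(-0.605047)(-0.415172)(295) − (-0.605047)(-0.909743)(-521) + (0.796190)(647) = 727.81 m.
1° of latitude spans 3600 × 30.80 = 110880 m, so Δφ = 727.81 / 110880 × 3600 = 23.630″.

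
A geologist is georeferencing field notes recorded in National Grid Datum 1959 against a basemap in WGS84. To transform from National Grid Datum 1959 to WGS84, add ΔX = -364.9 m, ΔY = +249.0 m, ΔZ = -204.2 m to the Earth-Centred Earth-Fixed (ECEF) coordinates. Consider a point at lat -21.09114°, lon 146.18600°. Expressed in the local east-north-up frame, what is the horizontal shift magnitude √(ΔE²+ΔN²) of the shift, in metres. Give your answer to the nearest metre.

The local east axis at (φ, λ) is (−sin λ, cos λ, 0), so ΔE = −sin(146.18600°)·(-364.9) + cos(146.18600°)·249.0 = -3.81 m.
The local north axis is (−sin φ cos λ, −sin φ sin λ, cos φ), giving ΔN = 109.099 + 49.864 − 190.520 = -31.56 m.
Horizontal magnitude = √(ΔE² + ΔN²) = √((-3.81)² + (-31.56)²) = 31.79 m.

32 m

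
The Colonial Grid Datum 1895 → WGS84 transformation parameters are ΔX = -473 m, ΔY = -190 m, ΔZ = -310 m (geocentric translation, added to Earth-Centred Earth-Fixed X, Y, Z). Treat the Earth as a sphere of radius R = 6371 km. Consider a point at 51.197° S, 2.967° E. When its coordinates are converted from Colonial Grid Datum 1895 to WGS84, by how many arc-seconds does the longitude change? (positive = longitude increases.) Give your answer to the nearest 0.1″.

Δλ = -8.5″

sin φ = -0.779305, cos φ = 0.626645, sin λ = 0.051761, cos λ = 0.998660.
East component: ΔE = −sin λ·ΔX + cos λ·ΔY = −(0.051761)(-473) + (0.998660)(-190) = -165.26 m.
1° of latitude spans πR/180 = 111195 m; at latitude φ, 1° of longitude spans that × cos φ = 69679.7 m, so Δλ = -165.26 / 69679.7 × 3600 = -8.538″.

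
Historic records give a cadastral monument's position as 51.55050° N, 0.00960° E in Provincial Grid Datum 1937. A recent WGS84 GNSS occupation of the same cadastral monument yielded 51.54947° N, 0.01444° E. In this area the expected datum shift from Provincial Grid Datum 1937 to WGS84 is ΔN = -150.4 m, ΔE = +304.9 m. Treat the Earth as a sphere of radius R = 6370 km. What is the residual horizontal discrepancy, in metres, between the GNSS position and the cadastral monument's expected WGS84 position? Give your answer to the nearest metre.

Observed coordinate differences: Δφ = -0.00103°, Δλ = +0.00484°.
Converting to metres (1° lat = 111177 m, cos φ = 0.621825): observed ΔN = -114.5 m, observed ΔE = 334.6 m.
Subtracting the expected shift leaves a residual of -114.5 − (-150.4) = 35.9 m north and 334.6 − (304.9) = 29.7 m east.
Residual distance = √(35.9² + 29.7²) = 46.6 m.

47 m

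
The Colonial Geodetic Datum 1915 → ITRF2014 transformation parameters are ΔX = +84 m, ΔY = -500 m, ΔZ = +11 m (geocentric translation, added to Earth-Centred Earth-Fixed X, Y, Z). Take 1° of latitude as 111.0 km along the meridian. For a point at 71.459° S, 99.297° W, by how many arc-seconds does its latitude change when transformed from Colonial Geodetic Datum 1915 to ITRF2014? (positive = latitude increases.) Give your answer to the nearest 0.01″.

sin φ = -0.948096, cos φ = 0.317983, sin λ = -0.986864, cos λ = -0.161552.
North component: ΔN = −sin φ cos λ·ΔX − sin φ sin λ·ΔY + cos φ·ΔZ = −(-0.948096)(-0.161552)(84) − (-0.948096)(-0.986864)(-500) + (0.317983)(11) = 458.45 m.
1° of latitude spans 111000 m, so Δφ = 458.45 / 111000 × 3600 = 14.869″.

Δφ = 14.87″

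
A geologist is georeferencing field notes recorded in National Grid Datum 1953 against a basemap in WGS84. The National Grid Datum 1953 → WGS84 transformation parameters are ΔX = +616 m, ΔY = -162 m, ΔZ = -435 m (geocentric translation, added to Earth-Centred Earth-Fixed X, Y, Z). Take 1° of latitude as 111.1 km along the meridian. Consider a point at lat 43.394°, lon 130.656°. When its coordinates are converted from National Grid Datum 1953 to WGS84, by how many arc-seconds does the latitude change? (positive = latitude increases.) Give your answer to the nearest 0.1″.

sin φ = 0.687011, cos φ = 0.726647, sin λ = 0.758635, cos λ = -0.651516.
North component: ΔN = −sin φ cos λ·ΔX − sin φ sin λ·ΔY + cos φ·ΔZ = −(0.687011)(-0.651516)(616) − (0.687011)(0.758635)(-162) + (0.726647)(-435) = 44.06 m.
1° of latitude spans 111100 m, so Δφ = 44.06 / 111100 × 3600 = 1.428″.

Δφ = 1.4″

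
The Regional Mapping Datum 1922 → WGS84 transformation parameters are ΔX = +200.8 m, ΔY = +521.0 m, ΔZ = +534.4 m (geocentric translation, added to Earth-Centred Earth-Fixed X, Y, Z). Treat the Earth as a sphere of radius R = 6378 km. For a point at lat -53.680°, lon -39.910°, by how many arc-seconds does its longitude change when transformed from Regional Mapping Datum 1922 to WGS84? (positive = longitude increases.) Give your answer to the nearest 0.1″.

sin φ = -0.805722, cos φ = 0.592294, sin λ = -0.641584, cos λ = 0.767053.
East component: ΔE = −sin λ·ΔX + cos λ·ΔY = −(-0.641584)(200.8) + (0.767053)(521.0) = 528.46 m.
1° of latitude spans πR/180 = 111317 m; at latitude φ, 1° of longitude spans that × cos φ = 65932.5 m, so Δλ = 528.46 / 65932.5 × 3600 = 28.855″.

Δλ = 28.9″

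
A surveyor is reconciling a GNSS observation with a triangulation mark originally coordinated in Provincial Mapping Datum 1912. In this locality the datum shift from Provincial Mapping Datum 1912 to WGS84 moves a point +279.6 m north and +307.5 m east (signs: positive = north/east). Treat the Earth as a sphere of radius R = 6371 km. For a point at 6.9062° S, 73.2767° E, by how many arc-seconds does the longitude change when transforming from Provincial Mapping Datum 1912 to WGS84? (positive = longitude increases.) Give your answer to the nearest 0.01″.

At latitude -6.9062°, cos φ = 0.992744.
One radian of longitude at latitude φ spans R cos φ, so Δλ = ΔE / (R cos φ) = 307.5 / (6371000 × 0.992744) = 4.8618e-05 rad = 10.028″.

Δλ = 10.03″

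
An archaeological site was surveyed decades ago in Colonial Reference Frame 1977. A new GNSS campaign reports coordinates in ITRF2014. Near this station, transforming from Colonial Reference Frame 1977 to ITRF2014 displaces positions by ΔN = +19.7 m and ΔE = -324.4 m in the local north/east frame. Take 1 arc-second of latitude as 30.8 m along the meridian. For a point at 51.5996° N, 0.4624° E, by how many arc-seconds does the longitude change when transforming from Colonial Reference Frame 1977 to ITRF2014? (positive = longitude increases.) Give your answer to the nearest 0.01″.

At latitude 51.5996°, cos φ = 0.621153.
1″ of longitude at this latitude = 30.80 × cos φ = 19.1315 m, so Δλ = -324.4 / 19.1315 = -16.956″.

Δλ = -16.96″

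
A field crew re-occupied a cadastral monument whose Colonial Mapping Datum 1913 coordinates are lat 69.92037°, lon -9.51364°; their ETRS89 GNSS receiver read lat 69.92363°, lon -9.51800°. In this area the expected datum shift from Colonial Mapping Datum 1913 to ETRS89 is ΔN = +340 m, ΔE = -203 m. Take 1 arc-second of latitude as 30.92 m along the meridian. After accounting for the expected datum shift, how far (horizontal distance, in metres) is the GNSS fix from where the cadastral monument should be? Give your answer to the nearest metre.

Observed coordinate differences: Δφ = +0.00326°, Δλ = -0.00436°.
Converting to metres (1° lat = 111312 m, cos φ = 0.343326): observed ΔN = 362.9 m, observed ΔE = -166.6 m.
Subtracting the expected shift leaves a residual of 362.9 − (340) = 22.9 m north and -166.6 − (-203) = 36.4 m east.
Residual distance = √(22.9² + 36.4²) = 43.0 m.

43 m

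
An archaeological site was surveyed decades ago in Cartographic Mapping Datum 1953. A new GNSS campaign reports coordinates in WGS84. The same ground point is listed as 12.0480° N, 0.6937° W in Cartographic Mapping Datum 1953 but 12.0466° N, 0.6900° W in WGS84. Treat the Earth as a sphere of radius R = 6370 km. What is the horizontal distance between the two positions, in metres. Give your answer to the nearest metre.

431 m

Δφ = 12.0466° − 12.0480° = -0.0014°; Δλ = -0.6900° − -0.6937° = +0.0037°.
1° along a meridian = πR/180 = 111177 m.
ΔN = Δφ × 111177 = -155.6 m; ΔE = Δλ × 111177 × cos(12.0480°) = +0.0037 × 111177 × 0.977973 = 402.3 m.
Distance = √(ΔE² + ΔN²) = √(402.3² + (-155.6)²) = 431.4 m.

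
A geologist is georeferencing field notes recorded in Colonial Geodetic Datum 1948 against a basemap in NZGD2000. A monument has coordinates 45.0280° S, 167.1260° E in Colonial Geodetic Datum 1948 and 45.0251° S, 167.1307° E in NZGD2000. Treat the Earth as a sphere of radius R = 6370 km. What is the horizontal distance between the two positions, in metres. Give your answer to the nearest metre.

Δφ = -45.0251° − -45.0280° = +0.0029°; Δλ = 167.1307° − 167.1260° = +0.0047°.
1° along a meridian = πR/180 = 111177 m.
ΔN = Δφ × 111177 = 322.4 m; ΔE = Δλ × 111177 × cos(-45.0280°) = +0.0047 × 111177 × 0.706761 = 369.3 m.
Distance = √(ΔE² + ΔN²) = √(369.3² + 322.4²) = 490.2 m.

490 m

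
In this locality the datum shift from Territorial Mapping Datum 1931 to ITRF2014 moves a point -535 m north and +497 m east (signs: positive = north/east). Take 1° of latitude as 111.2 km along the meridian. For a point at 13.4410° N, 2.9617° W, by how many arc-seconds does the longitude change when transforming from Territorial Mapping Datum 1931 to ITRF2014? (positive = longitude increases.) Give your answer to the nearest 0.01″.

At latitude 13.4410°, cos φ = 0.972610.
1° of longitude at this latitude = 111.2 × cos φ = 108.15 km, so Δλ = 497.0 / 108154.2 = 0.0045953° = 16.543″.

Δλ = 16.54″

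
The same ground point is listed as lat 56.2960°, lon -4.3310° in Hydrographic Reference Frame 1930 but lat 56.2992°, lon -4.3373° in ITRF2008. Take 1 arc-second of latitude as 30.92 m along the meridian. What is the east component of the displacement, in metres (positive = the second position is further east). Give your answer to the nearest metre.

Δφ = 56.2992° − 56.2960° = +0.0032°; Δλ = -4.3373° − -4.3310° = -0.0063°.
1° of latitude = 3600 × 30.92 = 111312 m.
ΔN = Δφ × 111312 = 356.2 m; ΔE = Δλ × 111312 × cos(56.2960°) = -0.0063 × 111312 × 0.554903 = -389.1 m.

ΔE = -389 m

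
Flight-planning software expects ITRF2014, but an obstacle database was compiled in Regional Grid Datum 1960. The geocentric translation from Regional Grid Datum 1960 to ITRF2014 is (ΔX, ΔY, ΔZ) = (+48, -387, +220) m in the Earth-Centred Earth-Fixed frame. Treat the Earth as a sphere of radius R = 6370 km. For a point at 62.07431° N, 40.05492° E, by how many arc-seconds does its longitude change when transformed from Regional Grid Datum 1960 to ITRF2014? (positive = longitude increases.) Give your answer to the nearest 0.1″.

Δλ = -22.6″

sin φ = 0.883556, cos φ = 0.468326, sin λ = 0.643522, cos λ = 0.765428.
East component: ΔE = −sin λ·ΔX + cos λ·ΔY = −(0.643522)(48) + (0.765428)(-387) = -327.11 m.
1° of latitude spans πR/180 = 111177 m; at latitude φ, 1° of longitude spans that × cos φ = 52067.3 m, so Δλ = -327.11 / 52067.3 × 3600 = -22.617″.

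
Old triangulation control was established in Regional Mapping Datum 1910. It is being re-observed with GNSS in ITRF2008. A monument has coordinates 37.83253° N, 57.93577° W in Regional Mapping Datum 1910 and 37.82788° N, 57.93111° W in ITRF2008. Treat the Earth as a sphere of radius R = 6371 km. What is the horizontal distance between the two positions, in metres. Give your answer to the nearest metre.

659 m

Δφ = 37.82788° − 37.83253° = -0.00465°; Δλ = -57.93111° − -57.93577° = +0.00466°.
1° along a meridian = πR/180 = 111195 m.
ΔN = Δφ × 111195 = -517.1 m; ΔE = Δλ × 111195 × cos(37.83253°) = +0.00466 × 111195 × 0.789807 = 409.3 m.
Distance = √(ΔE² + ΔN²) = √(409.3² + (-517.1)²) = 659.4 m.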